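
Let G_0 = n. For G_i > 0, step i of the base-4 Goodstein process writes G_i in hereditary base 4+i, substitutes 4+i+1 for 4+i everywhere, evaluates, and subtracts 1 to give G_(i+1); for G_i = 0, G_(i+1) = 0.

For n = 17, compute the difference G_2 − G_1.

10

(0) 17|_4 = 4^2 + 1 ↦ 5^2 + 1|_5 = 26 ⇒ 25
(1) 25|_5 = 5^2 ↦ 6^2|_6 = 36 ⇒ 35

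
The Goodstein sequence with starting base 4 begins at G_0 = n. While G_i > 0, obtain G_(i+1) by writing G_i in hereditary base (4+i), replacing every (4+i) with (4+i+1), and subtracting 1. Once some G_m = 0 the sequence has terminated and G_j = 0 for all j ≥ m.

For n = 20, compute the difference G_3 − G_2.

(0) 20|_4 = 4^2 + 4 ↦ 5^2 + 5|_5 = 30 ⇒ 29
(1) 29|_5 = 5^2 + 4 ↦ 6^2 + 4|_6 = 40 ⇒ 39
(2) 39|_6 = 6^2 + 3 ↦ 7^2 + 3|_7 = 52 ⇒ 51

12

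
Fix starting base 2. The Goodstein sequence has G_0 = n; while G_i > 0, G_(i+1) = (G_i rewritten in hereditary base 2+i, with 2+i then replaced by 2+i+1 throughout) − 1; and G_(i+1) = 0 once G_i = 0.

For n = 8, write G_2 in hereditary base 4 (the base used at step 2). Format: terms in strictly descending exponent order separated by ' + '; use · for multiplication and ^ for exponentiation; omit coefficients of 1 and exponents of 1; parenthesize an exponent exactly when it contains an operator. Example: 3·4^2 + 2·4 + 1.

2·4^4 + 2·4^2 + 2·4 + 1

i=0: 8 = 2^(2 + 1) (b=2); 2→3: 3^(3 + 1) = 81; 81−1 = 80
i=1: 80 = 2·3^3 + 2·3^2 + 2·3 + 2 (b=3); 3→4: 2·4^4 + 2·4^2 + 2·4 + 2 = 554; 554−1 = 553
i=2: 553 = 2·4^4 + 2·4^2 + 2·4 + 1 (b=4); 4→5: 2·5^5 + 2·5^2 + 2·5 + 1 = 6311; 6311−1 = 6310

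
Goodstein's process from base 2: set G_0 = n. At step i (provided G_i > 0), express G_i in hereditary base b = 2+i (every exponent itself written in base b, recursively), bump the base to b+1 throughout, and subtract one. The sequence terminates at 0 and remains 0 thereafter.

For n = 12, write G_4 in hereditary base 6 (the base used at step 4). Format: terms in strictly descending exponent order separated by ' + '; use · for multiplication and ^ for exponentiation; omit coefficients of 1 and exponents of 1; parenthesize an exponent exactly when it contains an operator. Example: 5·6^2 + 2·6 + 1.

6^(6 + 1) + 2·6^2 + 6 + 5

G_0=12  [base 2] 2^(2 + 1) + 2^2  →[2↦3]→  3^(3 + 1) + 3^3 = 108  −1 ⇒ G_1=107
G_1=107  [base 3] 3^(3 + 1) + 2·3^2 + 2·3 + 2  →[3↦4]→  4^(4 + 1) + 2·4^2 + 2·4 + 2 = 1066  −1 ⇒ G_2=1065
G_2=1065  [base 4] 4^(4 + 1) + 2·4^2 + 2·4 + 1  →[4↦5]→  5^(5 + 1) + 2·5^2 + 2·5 + 1 = 15686  −1 ⇒ G_3=15685
G_3=15685  [base 5] 5^(5 + 1) + 2·5^2 + 2·5  →[5↦6]→  6^(6 + 1) + 2·6^2 + 2·6 = 280020  −1 ⇒ G_4=280019
G_4=280019  [base 6] 6^(6 + 1) + 2·6^2 + 6 + 5  →[6↦7]→  7^(7 + 1) + 2·7^2 + 7 + 5 = 5764911  −1 ⇒ G_5=5764910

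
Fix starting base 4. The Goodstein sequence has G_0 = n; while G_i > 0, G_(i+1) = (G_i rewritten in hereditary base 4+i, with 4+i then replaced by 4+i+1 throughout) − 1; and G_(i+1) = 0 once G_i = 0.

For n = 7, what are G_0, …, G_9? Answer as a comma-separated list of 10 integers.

(0) 7|_4 = 4 + 3 ↦ 5 + 3|_5 = 8 ⇒ 7
(1) 7|_5 = 5 + 2 ↦ 6 + 2|_6 = 8 ⇒ 7
(2) 7|_6 = 6 + 1 ↦ 7 + 1|_7 = 8 ⇒ 7
(3) 7|_7 = 7 ↦ 8|_8 = 8 ⇒ 7
(4) 7|_8 = 7 ↦ 7|_9 = 7 ⇒ 6
(5) 6|_9 = 6 ↦ 6|_10 = 6 ⇒ 5
(6) 5|_10 = 5 ↦ 5|_11 = 5 ⇒ 4
(7) 4|_11 = 4 ↦ 4|_12 = 4 ⇒ 3
(8) 3|_12 = 3 ↦ 3|_13 = 3 ⇒ 2

7, 7, 7, 7, 7, 6, 5, 4, 3, 2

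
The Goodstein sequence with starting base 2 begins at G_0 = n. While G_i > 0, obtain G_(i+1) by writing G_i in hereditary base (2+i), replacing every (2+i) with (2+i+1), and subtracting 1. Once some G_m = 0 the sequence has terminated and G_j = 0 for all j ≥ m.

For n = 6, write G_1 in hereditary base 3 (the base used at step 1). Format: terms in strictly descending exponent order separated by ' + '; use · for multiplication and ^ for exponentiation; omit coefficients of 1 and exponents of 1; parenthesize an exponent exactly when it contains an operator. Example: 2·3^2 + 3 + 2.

step 0: 6 = 2^2 + 2; sub 3 for 2: 3^3 + 3; = 30; G_1 = 30−1 = 29
step 1: 29 = 3^3 + 2; sub 4 for 3: 4^4 + 2; = 258; G_2 = 258−1 = 257

3^3 + 2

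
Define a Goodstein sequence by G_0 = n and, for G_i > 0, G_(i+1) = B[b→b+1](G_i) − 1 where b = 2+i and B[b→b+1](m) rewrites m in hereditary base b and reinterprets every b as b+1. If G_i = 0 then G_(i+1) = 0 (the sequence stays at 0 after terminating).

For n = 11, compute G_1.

G_0 = 11. HB_2(11) = 2^(2 + 1) + 2 + 1. Bump = 85. G_1 = 84.
G_1 = 84. HB_3(84) = 3^(3 + 1) + 3. Bump = 1028. G_2 = 1027.

84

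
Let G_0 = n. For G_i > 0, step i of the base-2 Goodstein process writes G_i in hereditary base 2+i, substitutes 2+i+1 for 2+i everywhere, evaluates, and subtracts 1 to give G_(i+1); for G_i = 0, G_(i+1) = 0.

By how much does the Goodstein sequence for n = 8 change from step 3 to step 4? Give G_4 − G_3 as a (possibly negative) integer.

step 0: 8 = 2^(2 + 1); sub 3 for 2: 3^(3 + 1); = 81; G_1 = 81−1 = 80
step 1: 80 = 2·3^3 + 2·3^2 + 2·3 + 2; sub 4 for 3: 2·4^4 + 2·4^2 + 2·4 + 2; = 554; G_2 = 554−1 = 553
step 2: 553 = 2·4^4 + 2·4^2 + 2·4 + 1; sub 5 for 4: 2·5^5 + 2·5^2 + 2·5 + 1; = 6311; G_3 = 6311−1 = 6310
step 3: 6310 = 2·5^5 + 2·5^2 + 2·5; sub 6 for 5: 2·6^6 + 2·6^2 + 2·6; = 93396; G_4 = 93396−1 = 93395

87085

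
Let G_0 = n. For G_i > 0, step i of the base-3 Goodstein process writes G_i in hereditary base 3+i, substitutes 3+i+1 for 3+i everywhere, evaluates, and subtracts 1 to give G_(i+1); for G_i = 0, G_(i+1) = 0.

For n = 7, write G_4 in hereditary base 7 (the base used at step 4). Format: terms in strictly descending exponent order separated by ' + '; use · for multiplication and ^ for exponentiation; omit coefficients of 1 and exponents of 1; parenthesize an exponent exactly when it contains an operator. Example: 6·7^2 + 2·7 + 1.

i=0: 7 = 2·3 + 1 (b=3); 3→4: 2·4 + 1 = 9; 9−1 = 8
i=1: 8 = 2·4 (b=4); 4→5: 2·5 = 10; 10−1 = 9
i=2: 9 = 5 + 4 (b=5); 5→6: 6 + 4 = 10; 10−1 = 9
i=3: 9 = 6 + 3 (b=6); 6→7: 7 + 3 = 10; 10−1 = 9
i=4: 9 = 7 + 2 (b=7); 7→8: 8 + 2 = 10; 10−1 = 9

7 + 2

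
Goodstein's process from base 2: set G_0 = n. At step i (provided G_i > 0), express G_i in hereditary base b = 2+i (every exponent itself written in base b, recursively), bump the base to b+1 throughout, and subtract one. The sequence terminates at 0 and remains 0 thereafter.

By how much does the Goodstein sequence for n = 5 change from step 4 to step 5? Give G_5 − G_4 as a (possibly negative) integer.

(0) 5|_2 = 2^2 + 1 ↦ 3^3 + 1|_3 = 28 ⇒ 27
(1) 27|_3 = 3^3 ↦ 4^4|_4 = 256 ⇒ 255
(2) 255|_4 = 3·4^3 + 3·4^2 + 3·4 + 3 ↦ 3·5^3 + 3·5^2 + 3·5 + 3|_5 = 468 ⇒ 467
(3) 467|_5 = 3·5^3 + 3·5^2 + 3·5 + 2 ↦ 3·6^3 + 3·6^2 + 3·6 + 2|_6 = 776 ⇒ 775
(4) 775|_6 = 3·6^3 + 3·6^2 + 3·6 + 1 ↦ 3·7^3 + 3·7^2 + 3·7 + 1|_7 = 1198 ⇒ 1197

422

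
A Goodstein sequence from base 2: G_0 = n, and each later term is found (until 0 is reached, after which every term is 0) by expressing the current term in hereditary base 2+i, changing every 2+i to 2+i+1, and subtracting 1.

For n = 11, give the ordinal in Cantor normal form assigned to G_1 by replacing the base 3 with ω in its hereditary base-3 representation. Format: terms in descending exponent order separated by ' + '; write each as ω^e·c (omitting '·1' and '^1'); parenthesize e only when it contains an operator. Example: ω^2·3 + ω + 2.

i=0: 11 = 2^(2 + 1) + 2 + 1 (b=2); 2→3: 3^(3 + 1) + 3 + 1 = 85; 85−1 = 84
i=1: 84 = 3^(3 + 1) + 3 (b=3); 3→4: 4^(4 + 1) + 4 = 1028; 1028−1 = 1027

ω^(ω + 1) + ω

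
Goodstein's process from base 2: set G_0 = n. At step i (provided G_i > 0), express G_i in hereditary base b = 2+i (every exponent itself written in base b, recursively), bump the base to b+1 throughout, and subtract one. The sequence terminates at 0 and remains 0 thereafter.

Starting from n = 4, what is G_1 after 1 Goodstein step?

26

G_0 = 4. HB_2(4) = 2^2. Bump = 27. G_1 = 26.
G_1 = 26. HB_3(26) = 2·3^2 + 2·3 + 2. Bump = 42. G_2 = 41.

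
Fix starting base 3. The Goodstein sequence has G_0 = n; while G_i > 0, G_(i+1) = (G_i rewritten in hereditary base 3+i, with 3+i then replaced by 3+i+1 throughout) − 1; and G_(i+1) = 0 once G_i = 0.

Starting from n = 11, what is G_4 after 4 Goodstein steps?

G_0=11  [base 3] 3^2 + 2  →[3↦4]→  4^2 + 2 = 18  −1 ⇒ G_1=17
G_1=17  [base 4] 4^2 + 1  →[4↦5]→  5^2 + 1 = 26  −1 ⇒ G_2=25
G_2=25  [base 5] 5^2  →[5↦6]→  6^2 = 36  −1 ⇒ G_3=35
G_3=35  [base 6] 5·6 + 5  →[6↦7]→  5·7 + 5 = 40  −1 ⇒ G_4=39
G_4=39  [base 7] 5·7 + 4  →[7↦8]→  5·8 + 4 = 44  −1 ⇒ G_5=43

39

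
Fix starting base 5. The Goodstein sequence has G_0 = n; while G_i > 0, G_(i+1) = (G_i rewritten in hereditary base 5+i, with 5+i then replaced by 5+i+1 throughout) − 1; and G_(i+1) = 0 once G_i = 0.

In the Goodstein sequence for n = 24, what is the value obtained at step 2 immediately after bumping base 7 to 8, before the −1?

34

base 5: 24 = 4·5 + 4; at 6: 4·6 + 4 = 28; next = 27
base 6: 27 = 4·6 + 3; at 7: 4·7 + 3 = 31; next = 30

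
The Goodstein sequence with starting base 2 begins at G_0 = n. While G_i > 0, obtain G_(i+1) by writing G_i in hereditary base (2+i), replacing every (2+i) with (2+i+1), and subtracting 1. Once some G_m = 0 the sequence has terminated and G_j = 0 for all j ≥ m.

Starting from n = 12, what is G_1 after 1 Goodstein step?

107

12 —HB2→ 2^(2 + 1) + 2^2 —bump→ 3^(3 + 1) + 3^3 = 108 —(−1)→ 107
107 —HB3→ 3^(3 + 1) + 2·3^2 + 2·3 + 2 —bump→ 4^(4 + 1) + 2·4^2 + 2·4 + 2 = 1066 —(−1)→ 1065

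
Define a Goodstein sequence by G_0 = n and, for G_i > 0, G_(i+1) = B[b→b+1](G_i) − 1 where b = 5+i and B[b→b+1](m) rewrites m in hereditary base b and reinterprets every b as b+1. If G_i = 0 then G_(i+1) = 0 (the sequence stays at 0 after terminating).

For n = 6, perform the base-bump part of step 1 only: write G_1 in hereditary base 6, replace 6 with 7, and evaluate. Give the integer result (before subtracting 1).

7

i=0: 6 = 5 + 1 (b=5); 5→6: 6 + 1 = 7; 7−1 = 6
i=1: 6 = 6 (b=6); 6→7: 7 = 7; 7−1 = 6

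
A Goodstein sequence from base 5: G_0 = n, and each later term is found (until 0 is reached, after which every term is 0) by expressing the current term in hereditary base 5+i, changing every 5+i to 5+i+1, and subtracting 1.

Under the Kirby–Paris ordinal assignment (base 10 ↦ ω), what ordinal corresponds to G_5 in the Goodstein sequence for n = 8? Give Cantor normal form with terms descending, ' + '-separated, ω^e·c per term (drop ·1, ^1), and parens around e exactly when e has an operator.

base 5: 8 = 5 + 3; at 6: 6 + 3 = 9; next = 8
base 6: 8 = 6 + 2; at 7: 7 + 2 = 9; next = 8
base 7: 8 = 7 + 1; at 8: 8 + 1 = 9; next = 8
base 8: 8 = 8; at 9: 9 = 9; next = 8
base 9: 8 = 8; at 10: 8 = 8; next = 7

7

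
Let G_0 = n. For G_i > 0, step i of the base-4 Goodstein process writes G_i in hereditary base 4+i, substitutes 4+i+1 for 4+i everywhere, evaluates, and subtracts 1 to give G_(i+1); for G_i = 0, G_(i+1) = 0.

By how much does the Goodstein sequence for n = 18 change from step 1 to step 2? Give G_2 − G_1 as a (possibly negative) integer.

10

base 4: 18 = 4^2 + 2; at 5: 5^2 + 2 = 27; next = 26
base 5: 26 = 5^2 + 1; at 6: 6^2 + 1 = 37; next = 36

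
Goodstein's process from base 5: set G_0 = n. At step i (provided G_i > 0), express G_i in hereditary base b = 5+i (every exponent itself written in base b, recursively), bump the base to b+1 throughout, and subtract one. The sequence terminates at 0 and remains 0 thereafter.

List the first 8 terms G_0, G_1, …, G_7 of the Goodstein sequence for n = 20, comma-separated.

20, 23, 25, 27, 29, 31, 33, 35

step 0: 20 = 4·5; sub 6 for 5: 4·6; = 24; G_1 = 24−1 = 23
step 1: 23 = 3·6 + 5; sub 7 for 6: 3·7 + 5; = 26; G_2 = 26−1 = 25
step 2: 25 = 3·7 + 4; sub 8 for 7: 3·8 + 4; = 28; G_3 = 28−1 = 27
step 3: 27 = 3·8 + 3; sub 9 for 8: 3·9 + 3; = 30; G_4 = 30−1 = 29
step 4: 29 = 3·9 + 2; sub 10 for 9: 3·10 + 2; = 32; G_5 = 32−1 = 31
step 5: 31 = 3·10 + 1; sub 11 for 10: 3·11 + 1; = 34; G_6 = 34−1 = 33
step 6: 33 = 3·11; sub 12 for 11: 3·12; = 36; G_7 = 36−1 = 35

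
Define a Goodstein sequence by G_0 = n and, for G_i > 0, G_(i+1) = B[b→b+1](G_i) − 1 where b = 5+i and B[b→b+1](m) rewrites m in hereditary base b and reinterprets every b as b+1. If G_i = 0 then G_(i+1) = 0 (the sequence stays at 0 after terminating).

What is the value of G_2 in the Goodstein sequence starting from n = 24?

30

24 —HB5→ 4·5 + 4 —bump→ 4·6 + 4 = 28 —(−1)→ 27
27 —HB6→ 4·6 + 3 —bump→ 4·7 + 3 = 31 —(−1)→ 30
30 —HB7→ 4·7 + 2 —bump→ 4·8 + 2 = 34 —(−1)→ 33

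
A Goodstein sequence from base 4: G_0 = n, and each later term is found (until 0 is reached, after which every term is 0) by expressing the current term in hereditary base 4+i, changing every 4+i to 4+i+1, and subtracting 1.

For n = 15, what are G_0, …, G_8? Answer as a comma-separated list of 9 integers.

15, 17, 19, 21, 23, 24, 25, 26, 27

G_0=15  [base 4] 3·4 + 3  →[4↦5]→  3·5 + 3 = 18  −1 ⇒ G_1=17
G_1=17  [base 5] 3·5 + 2  →[5↦6]→  3·6 + 2 = 20  −1 ⇒ G_2=19
G_2=19  [base 6] 3·6 + 1  →[6↦7]→  3·7 + 1 = 22  −1 ⇒ G_3=21
G_3=21  [base 7] 3·7  →[7↦8]→  3·8 = 24  −1 ⇒ G_4=23
G_4=23  [base 8] 2·8 + 7  →[8↦9]→  2·9 + 7 = 25  −1 ⇒ G_5=24
G_5=24  [base 9] 2·9 + 6  →[9↦10]→  2·10 + 6 = 26  −1 ⇒ G_6=25
G_6=25  [base 10] 2·10 + 5  →[10↦11]→  2·11 + 5 = 27  −1 ⇒ G_7=26
G_7=26  [base 11] 2·11 + 4  →[11↦12]→  2·12 + 4 = 28  −1 ⇒ G_8=27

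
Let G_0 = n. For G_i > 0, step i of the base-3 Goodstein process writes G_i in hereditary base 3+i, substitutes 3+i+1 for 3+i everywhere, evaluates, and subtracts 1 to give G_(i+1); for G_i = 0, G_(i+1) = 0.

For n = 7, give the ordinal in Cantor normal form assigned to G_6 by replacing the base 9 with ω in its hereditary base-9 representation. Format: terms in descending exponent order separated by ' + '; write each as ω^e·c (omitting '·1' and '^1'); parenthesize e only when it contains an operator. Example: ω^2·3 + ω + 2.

ω

(0) 7|_3 = 2·3 + 1 ↦ 2·4 + 1|_4 = 9 ⇒ 8
(1) 8|_4 = 2·4 ↦ 2·5|_5 = 10 ⇒ 9
(2) 9|_5 = 5 + 4 ↦ 6 + 4|_6 = 10 ⇒ 9
(3) 9|_6 = 6 + 3 ↦ 7 + 3|_7 = 10 ⇒ 9
(4) 9|_7 = 7 + 2 ↦ 8 + 2|_8 = 10 ⇒ 9
(5) 9|_8 = 8 + 1 ↦ 9 + 1|_9 = 10 ⇒ 9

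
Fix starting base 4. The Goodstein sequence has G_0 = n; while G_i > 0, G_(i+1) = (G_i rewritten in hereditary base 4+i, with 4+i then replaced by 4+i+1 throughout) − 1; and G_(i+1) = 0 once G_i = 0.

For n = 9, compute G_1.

i=0: 9 = 2·4 + 1 (b=4); 4→5: 2·5 + 1 = 11; 11−1 = 10
i=1: 10 = 2·5 (b=5); 5→6: 2·6 = 12; 12−1 = 11

10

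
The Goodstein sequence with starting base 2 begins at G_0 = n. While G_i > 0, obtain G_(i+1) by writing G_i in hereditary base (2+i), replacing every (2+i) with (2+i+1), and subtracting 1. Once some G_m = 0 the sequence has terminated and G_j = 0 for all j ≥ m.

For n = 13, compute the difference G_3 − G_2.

14813

[0] 13 ≡ 2^(2 + 1) + 2^2 + 1 (base 2). Lift 3: 109. −1: 108.
[1] 108 ≡ 3^(3 + 1) + 3^3 (base 3). Lift 4: 1280. −1: 1279.
[2] 1279 ≡ 4^(4 + 1) + 3·4^3 + 3·4^2 + 3·4 + 3 (base 4). Lift 5: 16093. −1: 16092.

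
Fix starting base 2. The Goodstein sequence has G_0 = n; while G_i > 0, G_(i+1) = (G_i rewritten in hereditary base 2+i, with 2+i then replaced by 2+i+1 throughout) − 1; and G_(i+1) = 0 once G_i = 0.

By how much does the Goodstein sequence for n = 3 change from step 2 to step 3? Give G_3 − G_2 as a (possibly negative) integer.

-1

i=0: 3 = 2 + 1 (b=2); 2→3: 3 + 1 = 4; 4−1 = 3
i=1: 3 = 3 (b=3); 3→4: 4 = 4; 4−1 = 3
i=2: 3 = 3 (b=4); 4→5: 3 = 3; 3−1 = 2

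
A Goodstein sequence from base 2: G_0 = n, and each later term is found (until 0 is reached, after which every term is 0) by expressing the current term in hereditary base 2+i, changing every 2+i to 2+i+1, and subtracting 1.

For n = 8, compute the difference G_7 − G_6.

[0] 8 ≡ 2^(2 + 1) (base 2). Lift 3: 81. −1: 80.
[1] 80 ≡ 2·3^3 + 2·3^2 + 2·3 + 2 (base 3). Lift 4: 554. −1: 553.
[2] 553 ≡ 2·4^4 + 2·4^2 + 2·4 + 1 (base 4). Lift 5: 6311. −1: 6310.
[3] 6310 ≡ 2·5^5 + 2·5^2 + 2·5 (base 5). Lift 6: 93396. −1: 93395.
[4] 93395 ≡ 2·6^6 + 2·6^2 + 6 + 5 (base 6). Lift 7: 1647196. −1: 1647195.
[5] 1647195 ≡ 2·7^7 + 2·7^2 + 7 + 4 (base 7). Lift 8: 33554572. −1: 33554571.
[6] 33554571 ≡ 2·8^8 + 2·8^2 + 8 + 3 (base 8). Lift 9: 774841152. −1: 774841151.

741286580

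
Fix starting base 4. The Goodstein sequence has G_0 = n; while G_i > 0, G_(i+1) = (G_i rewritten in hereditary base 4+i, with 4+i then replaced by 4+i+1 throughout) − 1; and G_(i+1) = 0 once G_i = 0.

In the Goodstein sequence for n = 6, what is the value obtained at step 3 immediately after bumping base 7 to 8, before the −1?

6

step 0: 6 = 4 + 2; sub 5 for 4: 5 + 2; = 7; G_1 = 7−1 = 6
step 1: 6 = 5 + 1; sub 6 for 5: 6 + 1; = 7; G_2 = 7−1 = 6
step 2: 6 = 6; sub 7 for 6: 7; = 7; G_3 = 7−1 = 6
step 3: 6 = 6; sub 8 for 7: 6; = 6; G_4 = 6−1 = 5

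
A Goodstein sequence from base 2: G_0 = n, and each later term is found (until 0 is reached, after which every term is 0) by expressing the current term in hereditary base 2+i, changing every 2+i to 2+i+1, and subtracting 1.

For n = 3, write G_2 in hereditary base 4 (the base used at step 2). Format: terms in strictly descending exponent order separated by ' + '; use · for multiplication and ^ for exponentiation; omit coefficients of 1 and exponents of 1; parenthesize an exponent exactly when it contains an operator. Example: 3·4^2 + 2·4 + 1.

3

step 0: 3 = 2 + 1; sub 3 for 2: 3 + 1; = 4; G_1 = 4−1 = 3
step 1: 3 = 3; sub 4 for 3: 4; = 4; G_2 = 4−1 = 3
step 2: 3 = 3; sub 5 for 4: 3; = 3; G_3 = 3−1 = 2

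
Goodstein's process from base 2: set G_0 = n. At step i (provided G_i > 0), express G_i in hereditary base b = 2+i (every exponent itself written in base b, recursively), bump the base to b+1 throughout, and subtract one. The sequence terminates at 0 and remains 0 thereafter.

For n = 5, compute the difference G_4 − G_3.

i=0: 5 = 2^2 + 1 (b=2); 2→3: 3^3 + 1 = 28; 28−1 = 27
i=1: 27 = 3^3 (b=3); 3→4: 4^4 = 256; 256−1 = 255
i=2: 255 = 3·4^3 + 3·4^2 + 3·4 + 3 (b=4); 4→5: 3·5^3 + 3·5^2 + 3·5 + 3 = 468; 468−1 = 467
i=3: 467 = 3·5^3 + 3·5^2 + 3·5 + 2 (b=5); 5→6: 3·6^3 + 3·6^2 + 3·6 + 2 = 776; 776−1 = 775

308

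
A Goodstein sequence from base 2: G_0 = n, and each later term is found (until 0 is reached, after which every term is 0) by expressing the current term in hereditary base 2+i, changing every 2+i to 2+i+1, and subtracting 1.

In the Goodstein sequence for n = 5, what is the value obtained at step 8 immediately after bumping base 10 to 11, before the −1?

4383

[0] 5 ≡ 2^2 + 1 (base 2). Lift 3: 28. −1: 27.
[1] 27 ≡ 3^3 (base 3). Lift 4: 256. −1: 255.
[2] 255 ≡ 3·4^3 + 3·4^2 + 3·4 + 3 (base 4). Lift 5: 468. −1: 467.
[3] 467 ≡ 3·5^3 + 3·5^2 + 3·5 + 2 (base 5). Lift 6: 776. −1: 775.
[4] 775 ≡ 3·6^3 + 3·6^2 + 3·6 + 1 (base 6). Lift 7: 1198. −1: 1197.
[5] 1197 ≡ 3·7^3 + 3·7^2 + 3·7 (base 7). Lift 8: 1752. −1: 1751.
[6] 1751 ≡ 3·8^3 + 3·8^2 + 2·8 + 7 (base 8). Lift 9: 2455. −1: 2454.
[7] 2454 ≡ 3·9^3 + 3·9^2 + 2·9 + 6 (base 9). Lift 10: 3326. −1: 3325.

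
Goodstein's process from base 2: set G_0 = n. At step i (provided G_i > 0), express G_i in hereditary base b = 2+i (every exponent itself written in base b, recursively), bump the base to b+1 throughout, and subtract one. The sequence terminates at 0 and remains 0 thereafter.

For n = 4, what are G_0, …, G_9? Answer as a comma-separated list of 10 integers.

base 2: 4 = 2^2; at 3: 3^3 = 27; next = 26
base 3: 26 = 2·3^2 + 2·3 + 2; at 4: 2·4^2 + 2·4 + 2 = 42; next = 41
base 4: 41 = 2·4^2 + 2·4 + 1; at 5: 2·5^2 + 2·5 + 1 = 61; next = 60
base 5: 60 = 2·5^2 + 2·5; at 6: 2·6^2 + 2·6 = 84; next = 83
base 6: 83 = 2·6^2 + 6 + 5; at 7: 2·7^2 + 7 + 5 = 110; next = 109
base 7: 109 = 2·7^2 + 7 + 4; at 8: 2·8^2 + 8 + 4 = 140; next = 139
base 8: 139 = 2·8^2 + 8 + 3; at 9: 2·9^2 + 9 + 3 = 174; next = 173
base 9: 173 = 2·9^2 + 9 + 2; at 10: 2·10^2 + 10 + 2 = 212; next = 211
base 10: 211 = 2·10^2 + 10 + 1; at 11: 2·11^2 + 11 + 1 = 254; next = 253

4, 26, 41, 60, 83, 109, 139, 173, 211, 253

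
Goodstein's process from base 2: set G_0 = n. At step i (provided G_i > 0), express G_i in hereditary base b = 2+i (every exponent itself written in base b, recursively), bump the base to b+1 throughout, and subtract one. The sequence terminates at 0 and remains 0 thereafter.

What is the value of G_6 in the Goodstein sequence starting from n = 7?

i=0: 7 = 2^2 + 2 + 1 (b=2); 2→3: 3^3 + 3 + 1 = 31; 31−1 = 30
i=1: 30 = 3^3 + 3 (b=3); 3→4: 4^4 + 4 = 260; 260−1 = 259
i=2: 259 = 4^4 + 3 (b=4); 4→5: 5^5 + 3 = 3128; 3128−1 = 3127
i=3: 3127 = 5^5 + 2 (b=5); 5→6: 6^6 + 2 = 46658; 46658−1 = 46657
i=4: 46657 = 6^6 + 1 (b=6); 6→7: 7^7 + 1 = 823544; 823544−1 = 823543
i=5: 823543 = 7^7 (b=7); 7→8: 8^8 = 16777216; 16777216−1 = 16777215
i=6: 16777215 = 7·8^7 + 7·8^6 + 7·8^5 + 7·8^4 + 7·8^3 + 7·8^2 + 7·8 + 7 (b=8); 8→9: 7·9^7 + 7·9^6 + 7·9^5 + 7·9^4 + 7·9^3 + 7·9^2 + 7·9 + 7 = 37665880; 37665880−1 = 37665879

16777215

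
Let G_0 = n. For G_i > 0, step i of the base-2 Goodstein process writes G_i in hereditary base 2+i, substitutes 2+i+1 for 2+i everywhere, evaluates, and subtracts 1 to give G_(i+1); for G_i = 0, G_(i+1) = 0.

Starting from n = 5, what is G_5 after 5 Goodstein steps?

G_0 = 5. HB_2(5) = 2^2 + 1. Bump = 28. G_1 = 27.
G_1 = 27. HB_3(27) = 3^3. Bump = 256. G_2 = 255.
G_2 = 255. HB_4(255) = 3·4^3 + 3·4^2 + 3·4 + 3. Bump = 468. G_3 = 467.
G_3 = 467. HB_5(467) = 3·5^3 + 3·5^2 + 3·5 + 2. Bump = 776. G_4 = 775.
G_4 = 775. HB_6(775) = 3·6^3 + 3·6^2 + 3·6 + 1. Bump = 1198. G_5 = 1197.
G_5 = 1197. HB_7(1197) = 3·7^3 + 3·7^2 + 3·7. Bump = 1752. G_6 = 1751.

1197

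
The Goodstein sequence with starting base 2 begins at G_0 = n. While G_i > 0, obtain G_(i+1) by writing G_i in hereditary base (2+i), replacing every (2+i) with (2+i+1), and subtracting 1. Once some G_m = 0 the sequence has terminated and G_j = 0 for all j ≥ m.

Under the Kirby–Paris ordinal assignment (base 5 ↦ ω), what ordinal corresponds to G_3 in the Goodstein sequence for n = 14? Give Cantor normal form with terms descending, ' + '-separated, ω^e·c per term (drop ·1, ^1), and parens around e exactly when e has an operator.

ω^(ω + 1) + ω^ω

[0] 14 ≡ 2^(2 + 1) + 2^2 + 2 (base 2). Lift 3: 111. −1: 110.
[1] 110 ≡ 3^(3 + 1) + 3^3 + 2 (base 3). Lift 4: 1282. −1: 1281.
[2] 1281 ≡ 4^(4 + 1) + 4^4 + 1 (base 4). Lift 5: 18751. −1: 18750.
[3] 18750 ≡ 5^(5 + 1) + 5^5 (base 5). Lift 6: 326592. −1: 326591.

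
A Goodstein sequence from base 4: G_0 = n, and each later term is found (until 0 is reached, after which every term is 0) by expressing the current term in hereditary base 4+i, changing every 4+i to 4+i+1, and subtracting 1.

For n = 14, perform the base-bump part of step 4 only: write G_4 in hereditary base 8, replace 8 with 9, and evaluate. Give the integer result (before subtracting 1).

base 4: 14 = 3·4 + 2; at 5: 3·5 + 2 = 17; next = 16
base 5: 16 = 3·5 + 1; at 6: 3·6 + 1 = 19; next = 18
base 6: 18 = 3·6; at 7: 3·7 = 21; next = 20
base 7: 20 = 2·7 + 6; at 8: 2·8 + 6 = 22; next = 21
base 8: 21 = 2·8 + 5; at 9: 2·9 + 5 = 23; next = 22

23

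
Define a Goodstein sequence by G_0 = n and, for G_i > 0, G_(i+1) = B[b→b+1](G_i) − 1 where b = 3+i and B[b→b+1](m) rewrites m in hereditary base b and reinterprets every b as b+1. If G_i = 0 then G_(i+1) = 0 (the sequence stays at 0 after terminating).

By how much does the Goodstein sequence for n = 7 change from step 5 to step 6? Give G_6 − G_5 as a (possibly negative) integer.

step 0: 7 = 2·3 + 1; sub 4 for 3: 2·4 + 1; = 9; G_1 = 9−1 = 8
step 1: 8 = 2·4; sub 5 for 4: 2·5; = 10; G_2 = 10−1 = 9
step 2: 9 = 5 + 4; sub 6 for 5: 6 + 4; = 10; G_3 = 10−1 = 9
step 3: 9 = 6 + 3; sub 7 for 6: 7 + 3; = 10; G_4 = 10−1 = 9
step 4: 9 = 7 + 2; sub 8 for 7: 8 + 2; = 10; G_5 = 10−1 = 9
step 5: 9 = 8 + 1; sub 9 for 8: 9 + 1; = 10; G_6 = 10−1 = 9

0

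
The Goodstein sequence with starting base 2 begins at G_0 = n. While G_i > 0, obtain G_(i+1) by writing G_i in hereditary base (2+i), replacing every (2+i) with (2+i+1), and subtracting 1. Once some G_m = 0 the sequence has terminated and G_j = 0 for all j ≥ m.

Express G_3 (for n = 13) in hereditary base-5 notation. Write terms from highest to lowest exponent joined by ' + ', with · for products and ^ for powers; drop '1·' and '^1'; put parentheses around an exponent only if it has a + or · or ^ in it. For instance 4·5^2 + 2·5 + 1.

step 0: 13 = 2^(2 + 1) + 2^2 + 1; sub 3 for 2: 3^(3 + 1) + 3^3 + 1; = 109; G_1 = 109−1 = 108
step 1: 108 = 3^(3 + 1) + 3^3; sub 4 for 3: 4^(4 + 1) + 4^4; = 1280; G_2 = 1280−1 = 1279
step 2: 1279 = 4^(4 + 1) + 3·4^3 + 3·4^2 + 3·4 + 3; sub 5 for 4: 5^(5 + 1) + 3·5^3 + 3·5^2 + 3·5 + 3; = 16093; G_3 = 16093−1 = 16092

5^(5 + 1) + 3·5^3 + 3·5^2 + 3·5 + 2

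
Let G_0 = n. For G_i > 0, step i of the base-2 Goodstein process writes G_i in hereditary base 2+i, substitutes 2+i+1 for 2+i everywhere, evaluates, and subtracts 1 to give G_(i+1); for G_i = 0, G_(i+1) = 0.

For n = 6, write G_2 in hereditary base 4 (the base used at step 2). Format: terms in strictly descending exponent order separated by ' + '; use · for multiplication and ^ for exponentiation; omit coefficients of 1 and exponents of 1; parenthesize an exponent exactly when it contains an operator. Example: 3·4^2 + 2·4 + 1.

4^4 + 1

G_0=6  [base 2] 2^2 + 2  →[2↦3]→  3^3 + 3 = 30  −1 ⇒ G_1=29
G_1=29  [base 3] 3^3 + 2  →[3↦4]→  4^4 + 2 = 258  −1 ⇒ G_2=257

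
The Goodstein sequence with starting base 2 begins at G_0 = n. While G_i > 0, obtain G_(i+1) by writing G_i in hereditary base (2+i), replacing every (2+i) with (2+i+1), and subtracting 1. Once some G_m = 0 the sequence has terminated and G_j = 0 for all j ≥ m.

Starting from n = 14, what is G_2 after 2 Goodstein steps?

1281

[0] 14 ≡ 2^(2 + 1) + 2^2 + 2 (base 2). Lift 3: 111. −1: 110.
[1] 110 ≡ 3^(3 + 1) + 3^3 + 2 (base 3). Lift 4: 1282. −1: 1281.
[2] 1281 ≡ 4^(4 + 1) + 4^4 + 1 (base 4). Lift 5: 18751. −1: 18750.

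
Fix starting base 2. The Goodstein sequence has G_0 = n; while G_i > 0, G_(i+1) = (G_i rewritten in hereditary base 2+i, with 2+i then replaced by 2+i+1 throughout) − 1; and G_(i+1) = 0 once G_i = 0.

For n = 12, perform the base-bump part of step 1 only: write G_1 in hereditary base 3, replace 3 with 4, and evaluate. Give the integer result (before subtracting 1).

step 0: 12 = 2^(2 + 1) + 2^2; sub 3 for 2: 3^(3 + 1) + 3^3; = 108; G_1 = 108−1 = 107
step 1: 107 = 3^(3 + 1) + 2·3^2 + 2·3 + 2; sub 4 for 3: 4^(4 + 1) + 2·4^2 + 2·4 + 2; = 1066; G_2 = 1066−1 = 1065

1066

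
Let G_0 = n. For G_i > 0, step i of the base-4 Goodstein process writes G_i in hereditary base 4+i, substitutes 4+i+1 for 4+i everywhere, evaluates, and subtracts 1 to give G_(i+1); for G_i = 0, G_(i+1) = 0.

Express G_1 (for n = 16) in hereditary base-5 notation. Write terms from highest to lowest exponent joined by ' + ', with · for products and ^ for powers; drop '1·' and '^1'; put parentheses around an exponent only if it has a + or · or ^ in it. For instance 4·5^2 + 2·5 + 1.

step 0: 16 = 4^2; sub 5 for 4: 5^2; = 25; G_1 = 25−1 = 24
step 1: 24 = 4·5 + 4; sub 6 for 5: 4·6 + 4; = 28; G_2 = 28−1 = 27

4·5 + 4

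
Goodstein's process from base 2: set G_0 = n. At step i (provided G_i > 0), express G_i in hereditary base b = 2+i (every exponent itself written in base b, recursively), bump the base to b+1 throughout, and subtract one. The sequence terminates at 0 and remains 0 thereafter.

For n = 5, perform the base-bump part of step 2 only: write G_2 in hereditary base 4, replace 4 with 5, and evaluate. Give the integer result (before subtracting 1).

[0] 5 ≡ 2^2 + 1 (base 2). Lift 3: 28. −1: 27.
[1] 27 ≡ 3^3 (base 3). Lift 4: 256. −1: 255.
[2] 255 ≡ 3·4^3 + 3·4^2 + 3·4 + 3 (base 4). Lift 5: 468. −1: 467.

468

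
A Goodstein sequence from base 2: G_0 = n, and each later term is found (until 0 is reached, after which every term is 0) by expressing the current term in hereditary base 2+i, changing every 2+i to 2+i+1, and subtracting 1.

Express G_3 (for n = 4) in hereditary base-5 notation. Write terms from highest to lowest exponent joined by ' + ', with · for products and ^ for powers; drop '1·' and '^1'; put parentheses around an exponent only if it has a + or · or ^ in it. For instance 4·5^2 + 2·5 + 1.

2·5^2 + 2·5

(0) 4|_2 = 2^2 ↦ 3^3|_3 = 27 ⇒ 26
(1) 26|_3 = 2·3^2 + 2·3 + 2 ↦ 2·4^2 + 2·4 + 2|_4 = 42 ⇒ 41
(2) 41|_4 = 2·4^2 + 2·4 + 1 ↦ 2·5^2 + 2·5 + 1|_5 = 61 ⇒ 60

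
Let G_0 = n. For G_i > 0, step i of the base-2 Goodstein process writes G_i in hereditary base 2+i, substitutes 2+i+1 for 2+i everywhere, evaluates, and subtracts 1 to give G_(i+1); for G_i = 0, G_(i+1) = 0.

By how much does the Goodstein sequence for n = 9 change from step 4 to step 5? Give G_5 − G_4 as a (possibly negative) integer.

i=0: 9 = 2^(2 + 1) + 1 (b=2); 2→3: 3^(3 + 1) + 1 = 82; 82−1 = 81
i=1: 81 = 3^(3 + 1) (b=3); 3→4: 4^(4 + 1) = 1024; 1024−1 = 1023
i=2: 1023 = 3·4^4 + 3·4^3 + 3·4^2 + 3·4 + 3 (b=4); 4→5: 3·5^5 + 3·5^3 + 3·5^2 + 3·5 + 3 = 9843; 9843−1 = 9842
i=3: 9842 = 3·5^5 + 3·5^3 + 3·5^2 + 3·5 + 2 (b=5); 5→6: 3·6^6 + 3·6^3 + 3·6^2 + 3·6 + 2 = 140744; 140744−1 = 140743
i=4: 140743 = 3·6^6 + 3·6^3 + 3·6^2 + 3·6 + 1 (b=6); 6→7: 3·7^7 + 3·7^3 + 3·7^2 + 3·7 + 1 = 2471827; 2471827−1 = 2471826

2331083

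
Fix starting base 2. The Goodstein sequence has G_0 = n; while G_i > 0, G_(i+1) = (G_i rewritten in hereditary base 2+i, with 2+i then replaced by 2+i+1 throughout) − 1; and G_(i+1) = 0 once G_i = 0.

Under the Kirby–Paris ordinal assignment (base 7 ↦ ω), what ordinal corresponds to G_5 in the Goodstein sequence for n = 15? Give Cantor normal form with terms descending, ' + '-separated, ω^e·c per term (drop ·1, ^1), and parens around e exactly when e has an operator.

ω^(ω + 1) + ω^ω

i=0: 15 = 2^(2 + 1) + 2^2 + 2 + 1 (b=2); 2→3: 3^(3 + 1) + 3^3 + 3 + 1 = 112; 112−1 = 111
i=1: 111 = 3^(3 + 1) + 3^3 + 3 (b=3); 3→4: 4^(4 + 1) + 4^4 + 4 = 1284; 1284−1 = 1283
i=2: 1283 = 4^(4 + 1) + 4^4 + 3 (b=4); 4→5: 5^(5 + 1) + 5^5 + 3 = 18753; 18753−1 = 18752
i=3: 18752 = 5^(5 + 1) + 5^5 + 2 (b=5); 5→6: 6^(6 + 1) + 6^6 + 2 = 326594; 326594−1 = 326593
i=4: 326593 = 6^(6 + 1) + 6^6 + 1 (b=6); 6→7: 7^(7 + 1) + 7^7 + 1 = 6588345; 6588345−1 = 6588344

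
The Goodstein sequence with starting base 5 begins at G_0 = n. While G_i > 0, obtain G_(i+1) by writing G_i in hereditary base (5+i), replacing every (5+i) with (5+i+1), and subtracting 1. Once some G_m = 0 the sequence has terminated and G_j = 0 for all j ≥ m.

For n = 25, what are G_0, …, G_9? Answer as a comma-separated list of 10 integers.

25, 35, 39, 43, 47, 51, 55, 59, 62, 65

i=0: 25 = 5^2 (b=5); 5→6: 6^2 = 36; 36−1 = 35
i=1: 35 = 5·6 + 5 (b=6); 6→7: 5·7 + 5 = 40; 40−1 = 39
i=2: 39 = 5·7 + 4 (b=7); 7→8: 5·8 + 4 = 44; 44−1 = 43
i=3: 43 = 5·8 + 3 (b=8); 8→9: 5·9 + 3 = 48; 48−1 = 47
i=4: 47 = 5·9 + 2 (b=9); 9→10: 5·10 + 2 = 52; 52−1 = 51
i=5: 51 = 5·10 + 1 (b=10); 10→11: 5·11 + 1 = 56; 56−1 = 55
i=6: 55 = 5·11 (b=11); 11→12: 5·12 = 60; 60−1 = 59
i=7: 59 = 4·12 + 11 (b=12); 12→13: 4·13 + 11 = 63; 63−1 = 62
i=8: 62 = 4·13 + 10 (b=13); 13→14: 4·14 + 10 = 66; 66−1 = 65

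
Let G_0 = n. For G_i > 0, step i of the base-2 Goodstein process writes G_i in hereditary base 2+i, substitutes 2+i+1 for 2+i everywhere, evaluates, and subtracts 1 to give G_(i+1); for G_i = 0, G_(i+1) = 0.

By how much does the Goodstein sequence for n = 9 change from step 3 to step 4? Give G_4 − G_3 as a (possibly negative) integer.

130901

i=0: 9 = 2^(2 + 1) + 1 (b=2); 2→3: 3^(3 + 1) + 1 = 82; 82−1 = 81
i=1: 81 = 3^(3 + 1) (b=3); 3→4: 4^(4 + 1) = 1024; 1024−1 = 1023
i=2: 1023 = 3·4^4 + 3·4^3 + 3·4^2 + 3·4 + 3 (b=4); 4→5: 3·5^5 + 3·5^3 + 3·5^2 + 3·5 + 3 = 9843; 9843−1 = 9842
i=3: 9842 = 3·5^5 + 3·5^3 + 3·5^2 + 3·5 + 2 (b=5); 5→6: 3·6^6 + 3·6^3 + 3·6^2 + 3·6 + 2 = 140744; 140744−1 = 140743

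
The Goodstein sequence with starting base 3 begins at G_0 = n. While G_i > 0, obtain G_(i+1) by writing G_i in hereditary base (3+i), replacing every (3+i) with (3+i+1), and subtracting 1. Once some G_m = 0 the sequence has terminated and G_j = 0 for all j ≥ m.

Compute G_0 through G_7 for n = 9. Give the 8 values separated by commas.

9 —HB3→ 3^2 —bump→ 4^2 = 16 —(−1)→ 15
15 —HB4→ 3·4 + 3 —bump→ 3·5 + 3 = 18 —(−1)→ 17
17 —HB5→ 3·5 + 2 —bump→ 3·6 + 2 = 20 —(−1)→ 19
19 —HB6→ 3·6 + 1 —bump→ 3·7 + 1 = 22 —(−1)→ 21
21 —HB7→ 3·7 —bump→ 3·8 = 24 —(−1)→ 23
23 —HB8→ 2·8 + 7 —bump→ 2·9 + 7 = 25 —(−1)→ 24
24 —HB9→ 2·9 + 6 —bump→ 2·10 + 6 = 26 —(−1)→ 25

9, 15, 17, 19, 21, 23, 24, 25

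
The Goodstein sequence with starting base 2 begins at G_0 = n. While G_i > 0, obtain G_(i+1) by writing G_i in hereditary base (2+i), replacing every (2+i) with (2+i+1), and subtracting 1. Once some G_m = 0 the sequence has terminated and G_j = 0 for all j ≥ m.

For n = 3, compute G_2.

G_0=3  [base 2] 2 + 1  →[2↦3]→  3 + 1 = 4  −1 ⇒ G_1=3
G_1=3  [base 3] 3  →[3↦4]→  4 = 4  −1 ⇒ G_2=3

3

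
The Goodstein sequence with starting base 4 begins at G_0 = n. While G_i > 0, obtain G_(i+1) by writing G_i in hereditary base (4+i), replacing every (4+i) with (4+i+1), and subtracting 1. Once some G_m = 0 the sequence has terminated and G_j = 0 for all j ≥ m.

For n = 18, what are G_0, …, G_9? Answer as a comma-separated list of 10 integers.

18, 26, 36, 48, 53, 58, 63, 68, 73, 78

(0) 18|_4 = 4^2 + 2 ↦ 5^2 + 2|_5 = 27 ⇒ 26
(1) 26|_5 = 5^2 + 1 ↦ 6^2 + 1|_6 = 37 ⇒ 36
(2) 36|_6 = 6^2 ↦ 7^2|_7 = 49 ⇒ 48
(3) 48|_7 = 6·7 + 6 ↦ 6·8 + 6|_8 = 54 ⇒ 53
(4) 53|_8 = 6·8 + 5 ↦ 6·9 + 5|_9 = 59 ⇒ 58
(5) 58|_9 = 6·9 + 4 ↦ 6·10 + 4|_10 = 64 ⇒ 63
(6) 63|_10 = 6·10 + 3 ↦ 6·11 + 3|_11 = 69 ⇒ 68
(7) 68|_11 = 6·11 + 2 ↦ 6·12 + 2|_12 = 74 ⇒ 73
(8) 73|_12 = 6·12 + 1 ↦ 6·13 + 1|_13 = 79 ⇒ 78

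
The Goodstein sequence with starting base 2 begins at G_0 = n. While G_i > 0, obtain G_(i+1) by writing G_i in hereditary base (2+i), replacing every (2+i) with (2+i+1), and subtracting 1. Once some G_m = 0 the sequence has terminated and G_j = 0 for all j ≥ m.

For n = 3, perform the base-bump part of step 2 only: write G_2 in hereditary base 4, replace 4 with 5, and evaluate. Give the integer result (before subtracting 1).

3

base 2: 3 = 2 + 1; at 3: 3 + 1 = 4; next = 3
base 3: 3 = 3; at 4: 4 = 4; next = 3
base 4: 3 = 3; at 5: 3 = 3; next = 2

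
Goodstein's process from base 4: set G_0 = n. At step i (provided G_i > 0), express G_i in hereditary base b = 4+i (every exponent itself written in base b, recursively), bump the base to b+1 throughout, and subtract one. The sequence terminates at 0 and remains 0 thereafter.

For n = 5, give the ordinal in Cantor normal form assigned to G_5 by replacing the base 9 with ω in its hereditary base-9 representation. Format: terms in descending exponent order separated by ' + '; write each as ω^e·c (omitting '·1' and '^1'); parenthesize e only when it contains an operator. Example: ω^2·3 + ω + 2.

2

G_0=5  [base 4] 4 + 1  →[4↦5]→  5 + 1 = 6  −1 ⇒ G_1=5
G_1=5  [base 5] 5  →[5↦6]→  6 = 6  −1 ⇒ G_2=5
G_2=5  [base 6] 5  →[6↦7]→  5 = 5  −1 ⇒ G_3=4
G_3=4  [base 7] 4  →[7↦8]→  4 = 4  −1 ⇒ G_4=3
G_4=3  [base 8] 3  →[8↦9]→  3 = 3  −1 ⇒ G_5=2
G_5=2  [base 9] 2  →[9↦10]→  2 = 2  −1 ⇒ G_6=1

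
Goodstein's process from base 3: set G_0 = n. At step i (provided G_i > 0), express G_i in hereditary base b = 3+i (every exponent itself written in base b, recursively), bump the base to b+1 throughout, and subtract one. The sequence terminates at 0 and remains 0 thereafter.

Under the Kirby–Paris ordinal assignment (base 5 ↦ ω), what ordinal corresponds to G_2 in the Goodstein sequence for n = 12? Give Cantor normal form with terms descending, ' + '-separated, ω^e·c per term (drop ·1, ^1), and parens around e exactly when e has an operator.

ω^2 + 2

i=0: 12 = 3^2 + 3 (b=3); 3→4: 4^2 + 4 = 20; 20−1 = 19
i=1: 19 = 4^2 + 3 (b=4); 4→5: 5^2 + 3 = 28; 28−1 = 27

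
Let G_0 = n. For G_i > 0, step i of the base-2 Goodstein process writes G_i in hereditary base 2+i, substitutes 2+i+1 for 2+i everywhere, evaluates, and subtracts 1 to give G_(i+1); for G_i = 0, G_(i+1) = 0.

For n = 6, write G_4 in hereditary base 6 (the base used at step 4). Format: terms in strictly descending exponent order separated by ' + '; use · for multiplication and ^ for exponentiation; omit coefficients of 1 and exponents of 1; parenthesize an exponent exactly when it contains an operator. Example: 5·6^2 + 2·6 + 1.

5·6^5 + 5·6^4 + 5·6^3 + 5·6^2 + 5·6 + 5

i=0: 6 = 2^2 + 2 (b=2); 2→3: 3^3 + 3 = 30; 30−1 = 29
i=1: 29 = 3^3 + 2 (b=3); 3→4: 4^4 + 2 = 258; 258−1 = 257
i=2: 257 = 4^4 + 1 (b=4); 4→5: 5^5 + 1 = 3126; 3126−1 = 3125
i=3: 3125 = 5^5 (b=5); 5→6: 6^6 = 46656; 46656−1 = 46655
i=4: 46655 = 5·6^5 + 5·6^4 + 5·6^3 + 5·6^2 + 5·6 + 5 (b=6); 6→7: 5·7^5 + 5·7^4 + 5·7^3 + 5·7^2 + 5·7 + 5 = 98040; 98040−1 = 98039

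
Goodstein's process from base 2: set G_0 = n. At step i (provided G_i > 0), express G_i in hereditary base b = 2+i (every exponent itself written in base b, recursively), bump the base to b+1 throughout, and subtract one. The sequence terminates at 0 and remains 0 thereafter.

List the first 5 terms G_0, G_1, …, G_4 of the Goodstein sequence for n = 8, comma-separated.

[0] 8 ≡ 2^(2 + 1) (base 2). Lift 3: 81. −1: 80.
[1] 80 ≡ 2·3^3 + 2·3^2 + 2·3 + 2 (base 3). Lift 4: 554. −1: 553.
[2] 553 ≡ 2·4^4 + 2·4^2 + 2·4 + 1 (base 4). Lift 5: 6311. −1: 6310.
[3] 6310 ≡ 2·5^5 + 2·5^2 + 2·5 (base 5). Lift 6: 93396. −1: 93395.

8, 80, 553, 6310, 93395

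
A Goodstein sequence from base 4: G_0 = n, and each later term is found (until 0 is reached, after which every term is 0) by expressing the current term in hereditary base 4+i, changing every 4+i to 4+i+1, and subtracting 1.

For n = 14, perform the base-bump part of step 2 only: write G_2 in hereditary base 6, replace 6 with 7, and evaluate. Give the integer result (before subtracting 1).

21

base 4: 14 = 3·4 + 2; at 5: 3·5 + 2 = 17; next = 16
base 5: 16 = 3·5 + 1; at 6: 3·6 + 1 = 19; next = 18
base 6: 18 = 3·6; at 7: 3·7 = 21; next = 20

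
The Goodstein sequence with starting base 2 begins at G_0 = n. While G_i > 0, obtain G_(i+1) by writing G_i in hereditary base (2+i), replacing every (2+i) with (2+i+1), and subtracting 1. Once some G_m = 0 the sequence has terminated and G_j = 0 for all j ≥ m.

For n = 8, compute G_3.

i=0: 8 = 2^(2 + 1) (b=2); 2→3: 3^(3 + 1) = 81; 81−1 = 80
i=1: 80 = 2·3^3 + 2·3^2 + 2·3 + 2 (b=3); 3→4: 2·4^4 + 2·4^2 + 2·4 + 2 = 554; 554−1 = 553
i=2: 553 = 2·4^4 + 2·4^2 + 2·4 + 1 (b=4); 4→5: 2·5^5 + 2·5^2 + 2·5 + 1 = 6311; 6311−1 = 6310

6310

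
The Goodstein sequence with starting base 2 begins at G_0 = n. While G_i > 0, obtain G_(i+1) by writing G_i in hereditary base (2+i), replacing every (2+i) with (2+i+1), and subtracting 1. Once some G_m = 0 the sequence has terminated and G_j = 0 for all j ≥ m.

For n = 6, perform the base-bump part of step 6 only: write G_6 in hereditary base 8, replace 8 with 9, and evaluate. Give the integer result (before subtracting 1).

332148

G_0=6  [base 2] 2^2 + 2  →[2↦3]→  3^3 + 3 = 30  −1 ⇒ G_1=29
G_1=29  [base 3] 3^3 + 2  →[3↦4]→  4^4 + 2 = 258  −1 ⇒ G_2=257
G_2=257  [base 4] 4^4 + 1  →[4↦5]→  5^5 + 1 = 3126  −1 ⇒ G_3=3125
G_3=3125  [base 5] 5^5  →[5↦6]→  6^6 = 46656  −1 ⇒ G_4=46655
G_4=46655  [base 6] 5·6^5 + 5·6^4 + 5·6^3 + 5·6^2 + 5·6 + 5  →[6↦7]→  5·7^5 + 5·7^4 + 5·7^3 + 5·7^2 + 5·7 + 5 = 98040  −1 ⇒ G_5=98039
G_5=98039  [base 7] 5·7^5 + 5·7^4 + 5·7^3 + 5·7^2 + 5·7 + 4  →[7↦8]→  5·8^5 + 5·8^4 + 5·8^3 + 5·8^2 + 5·8 + 4 = 187244  −1 ⇒ G_6=187243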